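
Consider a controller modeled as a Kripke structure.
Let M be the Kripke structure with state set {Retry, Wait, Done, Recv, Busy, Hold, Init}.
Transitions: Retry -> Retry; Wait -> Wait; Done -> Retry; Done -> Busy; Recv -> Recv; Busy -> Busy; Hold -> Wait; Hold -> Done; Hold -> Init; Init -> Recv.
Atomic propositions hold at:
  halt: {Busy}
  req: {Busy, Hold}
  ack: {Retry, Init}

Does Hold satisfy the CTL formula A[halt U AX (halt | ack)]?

No

Sat(halt | ack) = {Retry, Busy, Init}
Sat(AX (halt | ack)) = {s : every successor in {Retry, Busy, Init}} = {Retry, Done, Busy}
A[halt U AX (halt | ack)]: least fixpoint, start Z0 = Sat(AX (halt | ack)) = {Retry, Done, Busy}, add states in Sat(halt) with every successor in Z. Already a fixed point.
Sat(A[halt U AX (halt | ack)]) = {Retry, Done, Busy}
Hold ∉ Sat(A[halt U AX (halt | ack)]) = {Retry, Done, Busy}, so the formula does not hold at Hold.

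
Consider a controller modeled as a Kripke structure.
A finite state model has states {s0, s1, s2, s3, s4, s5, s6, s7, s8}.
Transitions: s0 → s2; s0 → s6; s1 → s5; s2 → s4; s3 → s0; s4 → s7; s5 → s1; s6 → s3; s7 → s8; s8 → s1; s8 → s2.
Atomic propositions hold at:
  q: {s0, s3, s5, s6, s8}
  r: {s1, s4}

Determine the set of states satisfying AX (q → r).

{s2, s4, s5, s8}

Sat(q → r) = {s1, s2, s4, s7}
Sat(AX (q → r)) = {s : every successor in {s1, s2, s4, s7}} = {s2, s4, s5, s8}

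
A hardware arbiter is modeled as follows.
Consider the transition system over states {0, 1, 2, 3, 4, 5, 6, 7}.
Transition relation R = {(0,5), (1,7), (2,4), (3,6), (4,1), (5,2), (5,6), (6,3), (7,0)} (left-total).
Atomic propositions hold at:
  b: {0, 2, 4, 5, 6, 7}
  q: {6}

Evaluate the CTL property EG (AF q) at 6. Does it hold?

Yes

AF q: least fixpoint, start Z0 = {6}, add states with every successor in Z. Z1 = {3, 6}; fixed.
Sat(AF q) = {3, 6}
EG (AF q): greatest fixpoint, start Z0 = {3, 6}, keep only states in Sat with some successor in Z. Already a fixed point.
Sat(EG (AF q)) = {3, 6}
6 ∈ Sat(EG (AF q)) = {3, 6}, so the formula holds at 6.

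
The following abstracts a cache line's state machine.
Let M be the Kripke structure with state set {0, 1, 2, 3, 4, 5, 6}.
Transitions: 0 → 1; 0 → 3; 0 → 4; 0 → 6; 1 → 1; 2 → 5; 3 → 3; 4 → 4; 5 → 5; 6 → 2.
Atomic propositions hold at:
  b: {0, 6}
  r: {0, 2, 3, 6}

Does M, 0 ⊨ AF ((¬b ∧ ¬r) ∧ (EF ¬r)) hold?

Sat(¬b) = {1, 2, 3, 4, 5}
Sat(¬r) = {1, 4, 5}
Sat(¬b ∧ ¬r) = {1, 4, 5}
EF ¬r: least fixpoint, start Z0 = {1, 4, 5}, add states with some successor in Z. Z1 = {0, 1, 2, 4, 5}; Z2 = {0, 1, 2, 4, 5, 6}; fixed.
Sat(EF ¬r) = {0, 1, 2, 4, 5, 6}
Sat((¬b ∧ ¬r) ∧ (EF ¬r)) = {1, 4, 5}
AF ((¬b ∧ ¬r) ∧ (EF ¬r)): least fixpoint, start Z0 = {1, 4, 5}, add states with every successor in Z. Z1 = {1, 2, 4, 5}; Z2 = {1, 2, 4, 5, 6}; fixed.
Sat(AF ((¬b ∧ ¬r) ∧ (EF ¬r))) = {1, 2, 4, 5, 6}
0 ∉ Sat(AF ((¬b ∧ ¬r) ∧ (EF ¬r))) = {1, 2, 4, 5, 6}, so the formula does not hold at 0.

No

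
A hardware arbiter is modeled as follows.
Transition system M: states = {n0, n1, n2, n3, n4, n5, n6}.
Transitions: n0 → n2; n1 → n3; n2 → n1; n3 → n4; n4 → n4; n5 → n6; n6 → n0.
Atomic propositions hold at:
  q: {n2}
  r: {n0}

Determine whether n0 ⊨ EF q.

Yes

EF q: least fixpoint, start Z0 = {n2}, add states with some successor in Z. Z1 = {n0, n2}; Z2 = {n0, n2, n6}; Z3 = {n0, n2, n5, n6}; fixed.
Sat(EF q) = {n0, n2, n5, n6}
n0 ∈ Sat(EF q) = {n0, n2, n5, n6}, so the formula holds at n0.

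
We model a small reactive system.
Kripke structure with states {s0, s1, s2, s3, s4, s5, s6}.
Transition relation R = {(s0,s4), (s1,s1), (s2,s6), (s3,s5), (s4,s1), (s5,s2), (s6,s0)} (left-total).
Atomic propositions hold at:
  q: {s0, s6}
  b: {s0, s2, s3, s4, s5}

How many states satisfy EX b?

4

Sat(EX b) = {s : some successor in {s0, s2, s3, s4, s5}} = {s0, s3, s5, s6}
|Sat(EX b)| = |{s0, s3, s5, s6}| = 4.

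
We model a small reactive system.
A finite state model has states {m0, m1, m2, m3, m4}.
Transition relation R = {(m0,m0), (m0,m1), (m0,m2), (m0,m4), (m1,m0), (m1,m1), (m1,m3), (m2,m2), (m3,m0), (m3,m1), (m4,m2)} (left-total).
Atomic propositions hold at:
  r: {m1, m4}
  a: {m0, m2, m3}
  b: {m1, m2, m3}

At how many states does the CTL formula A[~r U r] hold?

2

Sat(~r) = {m0, m2, m3}
A[~r U r]: least fixpoint, start Z0 = Sat(r) = {m1, m4}, add states in Sat(~r) with every successor in Z. Already a fixed point.
Sat(A[~r U r]) = {m1, m4}
|Sat(A[~r U r])| = |{m1, m4}| = 2.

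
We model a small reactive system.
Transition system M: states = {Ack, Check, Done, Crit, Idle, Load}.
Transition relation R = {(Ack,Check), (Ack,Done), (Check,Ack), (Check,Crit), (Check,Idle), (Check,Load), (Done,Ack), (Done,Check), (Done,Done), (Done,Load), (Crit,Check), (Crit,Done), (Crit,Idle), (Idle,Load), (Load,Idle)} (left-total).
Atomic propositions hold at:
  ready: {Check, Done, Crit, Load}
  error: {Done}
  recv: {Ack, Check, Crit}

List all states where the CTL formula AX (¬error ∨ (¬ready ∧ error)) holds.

Sat(¬error) = {Ack, Check, Crit, Idle, Load}
Sat(¬ready) = {Ack, Idle}
Sat(¬ready ∧ error) = ∅
Sat(¬error ∨ (¬ready ∧ error)) = {Ack, Check, Crit, Idle, Load}
Sat(AX (¬error ∨ (¬ready ∧ error))) = {s : every successor in {Ack, Check, Crit, Idle, Load}} = {Check, Idle, Load}

{Check, Idle, Load}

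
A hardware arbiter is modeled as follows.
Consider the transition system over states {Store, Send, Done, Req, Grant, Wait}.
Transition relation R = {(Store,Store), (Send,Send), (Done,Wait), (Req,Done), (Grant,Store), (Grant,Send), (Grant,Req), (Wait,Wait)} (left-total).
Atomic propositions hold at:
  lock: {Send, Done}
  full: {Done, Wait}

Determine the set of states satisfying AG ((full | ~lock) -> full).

{Send, Done, Wait}

Sat(~lock) = {Store, Req, Grant, Wait}
Sat(full | ~lock) = {Store, Done, Req, Grant, Wait}
Sat((full | ~lock) -> full) = {Send, Done, Wait}
AG ((full | ~lock) -> full): greatest fixpoint, start Z0 = {Send, Done, Wait}, keep only states in Sat with every successor in Z. Already a fixed point.
Sat(AG ((full | ~lock) -> full)) = {Send, Done, Wait}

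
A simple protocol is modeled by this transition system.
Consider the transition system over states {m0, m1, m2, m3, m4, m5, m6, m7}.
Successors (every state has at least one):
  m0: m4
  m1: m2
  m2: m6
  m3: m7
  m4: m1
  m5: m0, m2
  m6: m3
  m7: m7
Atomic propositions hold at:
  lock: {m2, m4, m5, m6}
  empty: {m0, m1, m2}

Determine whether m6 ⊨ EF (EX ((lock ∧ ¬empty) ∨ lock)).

No

Sat(¬empty) = {m3, m4, m5, m6, m7}
Sat(lock ∧ ¬empty) = {m4, m5, m6}
Sat((lock ∧ ¬empty) ∨ lock) = {m2, m4, m5, m6}
Sat(EX ((lock ∧ ¬empty) ∨ lock)) = {s : some successor in {m2, m4, m5, m6}} = {m0, m1, m2, m5}
EF (EX ((lock ∧ ¬empty) ∨ lock)): least fixpoint, start Z0 = {m0, m1, m2, m5}, add states with some successor in Z. Z1 = {m0, m1, m2, m4, m5}; fixed.
Sat(EF (EX ((lock ∧ ¬empty) ∨ lock))) = {m0, m1, m2, m4, m5}
m6 ∉ Sat(EF (EX ((lock ∧ ¬empty) ∨ lock))) = {m0, m1, m2, m4, m5}, so the formula does not hold at m6.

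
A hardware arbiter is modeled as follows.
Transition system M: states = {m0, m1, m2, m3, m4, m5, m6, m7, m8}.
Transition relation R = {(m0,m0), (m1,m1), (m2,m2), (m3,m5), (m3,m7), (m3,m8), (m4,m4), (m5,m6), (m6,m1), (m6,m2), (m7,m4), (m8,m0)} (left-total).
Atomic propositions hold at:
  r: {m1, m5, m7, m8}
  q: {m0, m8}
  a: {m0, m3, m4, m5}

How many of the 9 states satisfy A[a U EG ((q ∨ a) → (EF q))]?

7

Sat(q ∨ a) = {m0, m3, m4, m5, m8}
EF q: least fixpoint, start Z0 = {m0, m8}, add states with some successor in Z. Z1 = {m0, m3, m8}; fixed.
Sat(EF q) = {m0, m3, m8}
Sat((q ∨ a) → (EF q)) = {m0, m1, m2, m3, m6, m7, m8}
EG ((q ∨ a) → (EF q)): greatest fixpoint, start Z0 = {m0, m1, m2, m3, m6, m7, m8}, keep only states in Sat with some successor in Z. Z1 = {m0, m1, m2, m3, m6, m8}; fixed.
Sat(EG ((q ∨ a) → (EF q))) = {m0, m1, m2, m3, m6, m8}
A[a U EG ((q ∨ a) → (EF q))]: least fixpoint, start Z0 = Sat(EG ((q ∨ a) → (EF q))) = {m0, m1, m2, m3, m6, m8}, add states in Sat(a) with every successor in Z. Z1 = {m0, m1, m2, m3, m5, m6, m8}; fixed.
Sat(A[a U EG ((q ∨ a) → (EF q))]) = {m0, m1, m2, m3, m5, m6, m8}
|Sat(A[a U EG ((q ∨ a) → (EF q))])| = |{m0, m1, m2, m3, m5, m6, m8}| = 7.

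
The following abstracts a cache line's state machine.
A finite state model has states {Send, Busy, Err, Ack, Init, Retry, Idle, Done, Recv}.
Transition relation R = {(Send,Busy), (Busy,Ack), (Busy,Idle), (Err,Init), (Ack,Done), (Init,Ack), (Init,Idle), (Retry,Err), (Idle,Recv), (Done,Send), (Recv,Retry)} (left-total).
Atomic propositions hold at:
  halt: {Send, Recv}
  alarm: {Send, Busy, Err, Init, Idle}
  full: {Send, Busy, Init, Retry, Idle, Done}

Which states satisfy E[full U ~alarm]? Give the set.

Sat(~alarm) = {Ack, Retry, Done, Recv}
E[full U ~alarm]: least fixpoint, start Z0 = Sat(~alarm) = {Ack, Retry, Done, Recv}, add states in Sat(full) with some successor in Z. Z1 = {Busy, Ack, Init, Retry, Idle, Done, Recv}; Z2 = {Send, Busy, Ack, Init, Retry, Idle, Done, Recv}; fixed.
Sat(E[full U ~alarm]) = {Send, Busy, Ack, Init, Retry, Idle, Done, Recv}

{Send, Busy, Ack, Init, Retry, Idle, Done, Recv}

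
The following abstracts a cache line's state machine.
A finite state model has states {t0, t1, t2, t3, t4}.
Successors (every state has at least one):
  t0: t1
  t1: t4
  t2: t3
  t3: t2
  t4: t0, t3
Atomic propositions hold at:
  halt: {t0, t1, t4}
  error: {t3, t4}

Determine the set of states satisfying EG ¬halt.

Sat(¬halt) = {t2, t3}
EG ¬halt: greatest fixpoint, start Z0 = {t2, t3}, keep only states in Sat with some successor in Z. Already a fixed point.
Sat(EG ¬halt) = {t2, t3}

{t2, t3}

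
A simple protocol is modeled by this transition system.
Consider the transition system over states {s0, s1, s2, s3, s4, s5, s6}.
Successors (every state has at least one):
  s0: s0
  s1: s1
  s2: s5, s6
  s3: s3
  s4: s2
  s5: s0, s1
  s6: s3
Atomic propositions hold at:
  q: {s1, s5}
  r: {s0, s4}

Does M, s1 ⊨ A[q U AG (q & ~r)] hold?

Sat(~r) = {s1, s2, s3, s5, s6}
Sat(q & ~r) = {s1, s5}
AG (q & ~r): greatest fixpoint, start Z0 = {s1, s5}, keep only states in Sat with every successor in Z. Z1 = {s1}; fixed.
Sat(AG (q & ~r)) = {s1}
A[q U AG (q & ~r)]: least fixpoint, start Z0 = Sat(AG (q & ~r)) = {s1}, add states in Sat(q) with every successor in Z. Already a fixed point.
Sat(A[q U AG (q & ~r)]) = {s1}
s1 ∈ Sat(A[q U AG (q & ~r)]) = {s1}, so the formula holds at s1.

Yes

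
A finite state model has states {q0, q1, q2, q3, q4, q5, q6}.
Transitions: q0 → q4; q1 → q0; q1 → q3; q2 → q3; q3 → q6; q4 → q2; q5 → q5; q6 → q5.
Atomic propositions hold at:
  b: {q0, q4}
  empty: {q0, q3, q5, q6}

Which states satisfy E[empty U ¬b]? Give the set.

Sat(¬b) = {q1, q2, q3, q5, q6}
E[empty U ¬b]: least fixpoint, start Z0 = Sat(¬b) = {q1, q2, q3, q5, q6}, add states in Sat(empty) with some successor in Z. Already a fixed point.
Sat(E[empty U ¬b]) = {q1, q2, q3, q5, q6}

{q1, q2, q3, q5, q6}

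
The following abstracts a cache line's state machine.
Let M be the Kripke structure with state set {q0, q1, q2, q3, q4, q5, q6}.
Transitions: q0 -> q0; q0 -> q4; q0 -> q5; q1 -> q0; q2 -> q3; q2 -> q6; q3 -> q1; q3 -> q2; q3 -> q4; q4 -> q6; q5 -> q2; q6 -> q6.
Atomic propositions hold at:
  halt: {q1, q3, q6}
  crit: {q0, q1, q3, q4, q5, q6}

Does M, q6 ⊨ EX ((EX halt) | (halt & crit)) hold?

Sat(EX halt) = {s : some successor in {q1, q3, q6}} = {q2, q3, q4, q6}
Sat(halt & crit) = {q1, q3, q6}
Sat((EX halt) | (halt & crit)) = {q1, q2, q3, q4, q6}
Sat(EX ((EX halt) | (halt & crit))) = {s : some successor in {q1, q2, q3, q4, q6}} = {q0, q2, q3, q4, q5, q6}
q6 ∈ Sat(EX ((EX halt) | (halt & crit))) = {q0, q2, q3, q4, q5, q6}, so the formula holds at q6.

Yes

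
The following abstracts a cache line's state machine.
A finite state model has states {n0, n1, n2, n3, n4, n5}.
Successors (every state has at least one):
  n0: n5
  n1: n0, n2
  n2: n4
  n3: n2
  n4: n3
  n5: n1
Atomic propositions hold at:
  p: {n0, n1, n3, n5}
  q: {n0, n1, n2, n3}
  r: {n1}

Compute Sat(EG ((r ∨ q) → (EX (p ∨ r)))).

Sat(r ∨ q) = {n0, n1, n2, n3}
Sat(p ∨ r) = {n0, n1, n3, n5}
Sat(EX (p ∨ r)) = {s : some successor in {n0, n1, n3, n5}} = {n0, n1, n4, n5}
Sat((r ∨ q) → (EX (p ∨ r))) = {n0, n1, n4, n5}
EG ((r ∨ q) → (EX (p ∨ r))): greatest fixpoint, start Z0 = {n0, n1, n4, n5}, keep only states in Sat with some successor in Z. Z1 = {n0, n1, n5}; fixed.
Sat(EG ((r ∨ q) → (EX (p ∨ r)))) = {n0, n1, n5}

{n0, n1, n5}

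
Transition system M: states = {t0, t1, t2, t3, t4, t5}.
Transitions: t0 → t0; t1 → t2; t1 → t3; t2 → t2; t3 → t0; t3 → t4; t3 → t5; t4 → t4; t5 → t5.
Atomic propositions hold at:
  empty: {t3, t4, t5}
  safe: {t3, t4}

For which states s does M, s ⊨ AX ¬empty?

{t0, t2}

Sat(¬empty) = {t0, t1, t2}
Sat(AX ¬empty) = {s : every successor in {t0, t1, t2}} = {t0, t2}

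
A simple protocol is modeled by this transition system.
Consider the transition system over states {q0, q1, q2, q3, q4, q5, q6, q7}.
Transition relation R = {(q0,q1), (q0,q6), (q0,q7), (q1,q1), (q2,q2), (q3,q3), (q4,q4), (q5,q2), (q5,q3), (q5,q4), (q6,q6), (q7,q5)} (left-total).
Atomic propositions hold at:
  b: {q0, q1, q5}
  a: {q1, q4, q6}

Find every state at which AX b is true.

Sat(AX b) = {s : every successor in {q0, q1, q5}} = {q1, q7}

{q1, q7}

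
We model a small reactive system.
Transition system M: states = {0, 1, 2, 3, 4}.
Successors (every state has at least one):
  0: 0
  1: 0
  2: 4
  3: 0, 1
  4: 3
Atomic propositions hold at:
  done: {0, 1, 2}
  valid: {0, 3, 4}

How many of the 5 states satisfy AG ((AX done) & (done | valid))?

3

Sat(AX done) = {s : every successor in {0, 1, 2}} = {0, 1, 3}
Sat(done | valid) = {0, 1, 2, 3, 4}
Sat((AX done) & (done | valid)) = {0, 1, 3}
AG ((AX done) & (done | valid)): greatest fixpoint, start Z0 = {0, 1, 3}, keep only states in Sat with every successor in Z. Already a fixed point.
Sat(AG ((AX done) & (done | valid))) = {0, 1, 3}
|Sat(AG ((AX done) & (done | valid)))| = |{0, 1, 3}| = 3.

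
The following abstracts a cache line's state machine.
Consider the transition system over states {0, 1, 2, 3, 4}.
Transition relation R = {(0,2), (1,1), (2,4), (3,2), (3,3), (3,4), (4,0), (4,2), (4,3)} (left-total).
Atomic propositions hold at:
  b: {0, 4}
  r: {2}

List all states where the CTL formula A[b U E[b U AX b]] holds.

{0, 2, 4}

Sat(AX b) = {s : every successor in {0, 4}} = {2}
E[b U AX b]: least fixpoint, start Z0 = Sat(AX b) = {2}, add states in Sat(b) with some successor in Z. Z1 = {0, 2, 4}; fixed.
Sat(E[b U AX b]) = {0, 2, 4}
A[b U E[b U AX b]]: least fixpoint, start Z0 = Sat(E[b U AX b]) = {0, 2, 4}, add states in Sat(b) with every successor in Z. Already a fixed point.
Sat(A[b U E[b U AX b]]) = {0, 2, 4}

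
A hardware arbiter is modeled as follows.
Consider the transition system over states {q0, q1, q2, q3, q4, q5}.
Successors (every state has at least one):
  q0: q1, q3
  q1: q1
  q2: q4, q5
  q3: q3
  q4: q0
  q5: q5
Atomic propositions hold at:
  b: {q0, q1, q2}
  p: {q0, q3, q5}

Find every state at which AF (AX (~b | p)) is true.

Sat(~b) = {q3, q4, q5}
Sat(~b | p) = {q0, q3, q4, q5}
Sat(AX (~b | p)) = {s : every successor in {q0, q3, q4, q5}} = {q2, q3, q4, q5}
AF (AX (~b | p)): least fixpoint, start Z0 = {q2, q3, q4, q5}, add states with every successor in Z. Already a fixed point.
Sat(AF (AX (~b | p))) = {q2, q3, q4, q5}

{q2, q3, q4, q5}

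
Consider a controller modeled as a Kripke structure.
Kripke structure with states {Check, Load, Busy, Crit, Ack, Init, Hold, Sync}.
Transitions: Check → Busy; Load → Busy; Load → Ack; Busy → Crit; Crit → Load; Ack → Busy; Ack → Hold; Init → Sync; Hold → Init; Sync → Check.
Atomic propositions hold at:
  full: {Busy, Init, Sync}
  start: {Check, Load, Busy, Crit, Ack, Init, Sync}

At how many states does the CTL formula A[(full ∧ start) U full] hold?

Sat(full ∧ start) = {Busy, Init, Sync}
A[(full ∧ start) U full]: least fixpoint, start Z0 = Sat(full) = {Busy, Init, Sync}, add states in Sat(full ∧ start) with every successor in Z. Already a fixed point.
Sat(A[(full ∧ start) U full]) = {Busy, Init, Sync}
|Sat(A[(full ∧ start) U full])| = |{Busy, Init, Sync}| = 3.

3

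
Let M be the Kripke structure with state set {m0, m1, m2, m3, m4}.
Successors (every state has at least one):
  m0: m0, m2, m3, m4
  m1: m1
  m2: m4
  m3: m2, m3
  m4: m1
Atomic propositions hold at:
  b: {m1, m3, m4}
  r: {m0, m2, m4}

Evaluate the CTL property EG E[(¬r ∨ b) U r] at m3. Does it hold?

Sat(¬r) = {m1, m3}
Sat(¬r ∨ b) = {m1, m3, m4}
E[(¬r ∨ b) U r]: least fixpoint, start Z0 = Sat(r) = {m0, m2, m4}, add states in Sat(¬r ∨ b) with some successor in Z. Z1 = {m0, m2, m3, m4}; fixed.
Sat(E[(¬r ∨ b) U r]) = {m0, m2, m3, m4}
EG E[(¬r ∨ b) U r]: greatest fixpoint, start Z0 = {m0, m2, m3, m4}, keep only states in Sat with some successor in Z. Z1 = {m0, m2, m3}; Z2 = {m0, m3}; fixed.
Sat(EG E[(¬r ∨ b) U r]) = {m0, m3}
m3 ∈ Sat(EG E[(¬r ∨ b) U r]) = {m0, m3}, so the formula holds at m3.

Yes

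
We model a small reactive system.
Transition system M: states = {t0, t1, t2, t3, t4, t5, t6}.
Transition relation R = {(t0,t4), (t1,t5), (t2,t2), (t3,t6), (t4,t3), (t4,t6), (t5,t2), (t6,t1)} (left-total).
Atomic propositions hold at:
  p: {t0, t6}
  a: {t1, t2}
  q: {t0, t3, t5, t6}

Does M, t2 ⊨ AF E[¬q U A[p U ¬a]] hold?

Sat(¬q) = {t1, t2, t4}
Sat(¬a) = {t0, t3, t4, t5, t6}
A[p U ¬a]: least fixpoint, start Z0 = Sat(¬a) = {t0, t3, t4, t5, t6}, add states in Sat(p) with every successor in Z. Already a fixed point.
Sat(A[p U ¬a]) = {t0, t3, t4, t5, t6}
E[¬q U A[p U ¬a]]: least fixpoint, start Z0 = Sat(A[p U ¬a]) = {t0, t3, t4, t5, t6}, add states in Sat(¬q) with some successor in Z. Z1 = {t0, t1, t3, t4, t5, t6}; fixed.
Sat(E[¬q U A[p U ¬a]]) = {t0, t1, t3, t4, t5, t6}
AF E[¬q U A[p U ¬a]]: least fixpoint, start Z0 = {t0, t1, t3, t4, t5, t6}, add states with every successor in Z. Already a fixed point.
Sat(AF E[¬q U A[p U ¬a]]) = {t0, t1, t3, t4, t5, t6}
t2 ∉ Sat(AF E[¬q U A[p U ¬a]]) = {t0, t1, t3, t4, t5, t6}, so the formula does not hold at t2.

No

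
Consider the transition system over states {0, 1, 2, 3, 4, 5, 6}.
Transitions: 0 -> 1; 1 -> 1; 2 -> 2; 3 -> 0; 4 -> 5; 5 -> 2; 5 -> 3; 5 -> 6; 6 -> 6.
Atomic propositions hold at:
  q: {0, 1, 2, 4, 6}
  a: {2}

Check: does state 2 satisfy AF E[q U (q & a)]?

Sat(q & a) = {2}
E[q U (q & a)]: least fixpoint, start Z0 = Sat((q & a)) = {2}, add states in Sat(q) with some successor in Z. Already a fixed point.
Sat(E[q U (q & a)]) = {2}
AF E[q U (q & a)]: least fixpoint, start Z0 = {2}, add states with every successor in Z. Already a fixed point.
Sat(AF E[q U (q & a)]) = {2}
2 ∈ Sat(AF E[q U (q & a)]) = {2}, so the formula holds at 2.

Yes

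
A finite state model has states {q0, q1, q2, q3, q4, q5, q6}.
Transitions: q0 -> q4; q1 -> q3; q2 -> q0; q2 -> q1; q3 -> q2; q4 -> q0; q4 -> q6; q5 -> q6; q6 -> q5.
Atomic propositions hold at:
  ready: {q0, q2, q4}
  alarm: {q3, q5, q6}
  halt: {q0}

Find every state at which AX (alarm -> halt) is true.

{q0, q2, q3}

Sat(alarm -> halt) = {q0, q1, q2, q4}
Sat(AX (alarm -> halt)) = {s : every successor in {q0, q1, q2, q4}} = {q0, q2, q3}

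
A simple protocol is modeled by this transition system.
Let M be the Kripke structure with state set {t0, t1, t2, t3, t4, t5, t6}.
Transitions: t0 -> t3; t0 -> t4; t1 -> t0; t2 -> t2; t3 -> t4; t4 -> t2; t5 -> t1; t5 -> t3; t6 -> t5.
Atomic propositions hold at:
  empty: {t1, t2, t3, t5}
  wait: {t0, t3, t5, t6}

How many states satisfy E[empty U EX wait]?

4

Sat(EX wait) = {s : some successor in {t0, t3, t5, t6}} = {t0, t1, t5, t6}
E[empty U EX wait]: least fixpoint, start Z0 = Sat(EX wait) = {t0, t1, t5, t6}, add states in Sat(empty) with some successor in Z. Already a fixed point.
Sat(E[empty U EX wait]) = {t0, t1, t5, t6}
|Sat(E[empty U EX wait])| = |{t0, t1, t5, t6}| = 4.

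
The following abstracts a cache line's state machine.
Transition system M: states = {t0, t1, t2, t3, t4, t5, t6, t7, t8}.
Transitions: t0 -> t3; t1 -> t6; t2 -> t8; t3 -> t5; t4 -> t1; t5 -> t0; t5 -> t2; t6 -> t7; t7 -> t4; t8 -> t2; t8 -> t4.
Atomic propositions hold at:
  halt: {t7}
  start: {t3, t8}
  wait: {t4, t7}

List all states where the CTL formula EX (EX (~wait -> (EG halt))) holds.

{t1, t2, t6}

Sat(~wait) = {t0, t1, t2, t3, t5, t6, t8}
EG halt: greatest fixpoint, start Z0 = {t7}, keep only states in Sat with some successor in Z. Z1 = ∅; fixed.
Sat(EG halt) = ∅
Sat(~wait -> (EG halt)) = {t4, t7}
Sat(EX (~wait -> (EG halt))) = {s : some successor in {t4, t7}} = {t6, t7, t8}
Sat(EX (EX (~wait -> (EG halt)))) = {s : some successor in {t6, t7, t8}} = {t1, t2, t6}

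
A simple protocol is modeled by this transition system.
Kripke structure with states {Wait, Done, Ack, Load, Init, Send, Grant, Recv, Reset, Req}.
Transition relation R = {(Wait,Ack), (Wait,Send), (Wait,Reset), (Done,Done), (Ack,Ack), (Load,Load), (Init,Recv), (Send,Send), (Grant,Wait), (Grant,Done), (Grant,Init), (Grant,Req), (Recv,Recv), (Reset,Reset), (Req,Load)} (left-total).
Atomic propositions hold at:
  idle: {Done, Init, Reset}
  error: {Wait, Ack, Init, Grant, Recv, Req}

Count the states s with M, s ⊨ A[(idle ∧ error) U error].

6

Sat(idle ∧ error) = {Init}
A[(idle ∧ error) U error]: least fixpoint, start Z0 = Sat(error) = {Wait, Ack, Init, Grant, Recv, Req}, add states in Sat(idle ∧ error) with every successor in Z. Already a fixed point.
Sat(A[(idle ∧ error) U error]) = {Wait, Ack, Init, Grant, Recv, Req}
|Sat(A[(idle ∧ error) U error])| = |{Wait, Ack, Init, Grant, Recv, Req}| = 6.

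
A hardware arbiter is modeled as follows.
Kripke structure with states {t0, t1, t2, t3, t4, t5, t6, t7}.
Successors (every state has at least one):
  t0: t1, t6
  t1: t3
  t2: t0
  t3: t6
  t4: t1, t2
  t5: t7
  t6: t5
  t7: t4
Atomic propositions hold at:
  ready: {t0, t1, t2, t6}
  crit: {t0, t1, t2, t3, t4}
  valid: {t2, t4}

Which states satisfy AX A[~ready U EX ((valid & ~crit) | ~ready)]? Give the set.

{t0, t1, t3, t5, t6}

Sat(~ready) = {t3, t4, t5, t7}
Sat(~crit) = {t5, t6, t7}
Sat(valid & ~crit) = ∅
Sat((valid & ~crit) | ~ready) = {t3, t4, t5, t7}
Sat(EX ((valid & ~crit) | ~ready)) = {s : some successor in {t3, t4, t5, t7}} = {t1, t5, t6, t7}
A[~ready U EX ((valid & ~crit) | ~ready)]: least fixpoint, start Z0 = Sat(EX ((valid & ~crit) | ~ready)) = {t1, t5, t6, t7}, add states in Sat(~ready) with every successor in Z. Z1 = {t1, t3, t5, t6, t7}; fixed.
Sat(A[~ready U EX ((valid & ~crit) | ~ready)]) = {t1, t3, t5, t6, t7}
Sat(AX A[~ready U EX ((valid & ~crit) | ~ready)]) = {s : every successor in {t1, t3, t5, t6, t7}} = {t0, t1, t3, t5, t6}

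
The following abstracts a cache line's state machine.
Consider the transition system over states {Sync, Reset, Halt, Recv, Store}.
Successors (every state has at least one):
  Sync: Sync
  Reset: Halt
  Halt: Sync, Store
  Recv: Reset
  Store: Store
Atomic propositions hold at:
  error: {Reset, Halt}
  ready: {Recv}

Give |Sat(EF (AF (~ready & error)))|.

Sat(~ready) = {Sync, Reset, Halt, Store}
Sat(~ready & error) = {Reset, Halt}
AF (~ready & error): least fixpoint, start Z0 = {Reset, Halt}, add states with every successor in Z. Z1 = {Reset, Halt, Recv}; fixed.
Sat(AF (~ready & error)) = {Reset, Halt, Recv}
EF (AF (~ready & error)): least fixpoint, start Z0 = {Reset, Halt, Recv}, add states with some successor in Z. Already a fixed point.
Sat(EF (AF (~ready & error))) = {Reset, Halt, Recv}
|Sat(EF (AF (~ready & error)))| = |{Reset, Halt, Recv}| = 3.

3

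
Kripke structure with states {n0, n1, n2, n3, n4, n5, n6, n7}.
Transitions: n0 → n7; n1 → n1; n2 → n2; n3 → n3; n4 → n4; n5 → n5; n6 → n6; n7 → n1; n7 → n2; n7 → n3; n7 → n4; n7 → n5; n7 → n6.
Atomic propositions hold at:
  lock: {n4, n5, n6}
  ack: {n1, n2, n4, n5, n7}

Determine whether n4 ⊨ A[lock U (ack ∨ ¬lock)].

Yes

Sat(¬lock) = {n0, n1, n2, n3, n7}
Sat(ack ∨ ¬lock) = {n0, n1, n2, n3, n4, n5, n7}
A[lock U (ack ∨ ¬lock)]: least fixpoint, start Z0 = Sat((ack ∨ ¬lock)) = {n0, n1, n2, n3, n4, n5, n7}, add states in Sat(lock) with every successor in Z. Already a fixed point.
Sat(A[lock U (ack ∨ ¬lock)]) = {n0, n1, n2, n3, n4, n5, n7}
n4 ∈ Sat(A[lock U (ack ∨ ¬lock)]) = {n0, n1, n2, n3, n4, n5, n7}, so the formula holds at n4.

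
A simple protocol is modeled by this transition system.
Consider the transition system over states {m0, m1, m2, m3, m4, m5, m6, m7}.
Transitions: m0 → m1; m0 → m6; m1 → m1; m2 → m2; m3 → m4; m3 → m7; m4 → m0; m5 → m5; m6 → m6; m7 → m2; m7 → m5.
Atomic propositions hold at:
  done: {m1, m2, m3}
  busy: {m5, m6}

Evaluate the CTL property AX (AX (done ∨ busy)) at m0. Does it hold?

Yes

Sat(done ∨ busy) = {m1, m2, m3, m5, m6}
Sat(AX (done ∨ busy)) = {s : every successor in {m1, m2, m3, m5, m6}} = {m0, m1, m2, m5, m6, m7}
Sat(AX (AX (done ∨ busy))) = {s : every successor in {m0, m1, m2, m5, m6, m7}} = {m0, m1, m2, m4, m5, m6, m7}
m0 ∈ Sat(AX (AX (done ∨ busy))) = {m0, m1, m2, m4, m5, m6, m7}, so the formula holds at m0.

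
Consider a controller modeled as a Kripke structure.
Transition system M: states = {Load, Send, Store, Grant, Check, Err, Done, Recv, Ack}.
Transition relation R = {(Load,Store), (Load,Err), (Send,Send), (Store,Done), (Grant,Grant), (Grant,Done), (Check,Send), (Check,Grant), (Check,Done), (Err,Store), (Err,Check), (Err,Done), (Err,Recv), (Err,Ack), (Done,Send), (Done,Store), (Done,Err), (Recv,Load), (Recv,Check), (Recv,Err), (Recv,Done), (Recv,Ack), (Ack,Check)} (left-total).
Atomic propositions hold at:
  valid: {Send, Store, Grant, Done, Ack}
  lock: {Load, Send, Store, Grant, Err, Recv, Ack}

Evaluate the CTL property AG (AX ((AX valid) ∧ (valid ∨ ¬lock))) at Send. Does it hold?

Yes

Sat(AX valid) = {s : every successor in {Send, Store, Grant, Done, Ack}} = {Send, Store, Grant, Check}
Sat(¬lock) = {Check, Done}
Sat(valid ∨ ¬lock) = {Send, Store, Grant, Check, Done, Ack}
Sat((AX valid) ∧ (valid ∨ ¬lock)) = {Send, Store, Grant, Check}
Sat(AX ((AX valid) ∧ (valid ∨ ¬lock))) = {s : every successor in {Send, Store, Grant, Check}} = {Send, Ack}
AG (AX ((AX valid) ∧ (valid ∨ ¬lock))): greatest fixpoint, start Z0 = {Send, Ack}, keep only states in Sat with every successor in Z. Z1 = {Send}; fixed.
Sat(AG (AX ((AX valid) ∧ (valid ∨ ¬lock)))) = {Send}
Send ∈ Sat(AG (AX ((AX valid) ∧ (valid ∨ ¬lock)))) = {Send}, so the formula holds at Send.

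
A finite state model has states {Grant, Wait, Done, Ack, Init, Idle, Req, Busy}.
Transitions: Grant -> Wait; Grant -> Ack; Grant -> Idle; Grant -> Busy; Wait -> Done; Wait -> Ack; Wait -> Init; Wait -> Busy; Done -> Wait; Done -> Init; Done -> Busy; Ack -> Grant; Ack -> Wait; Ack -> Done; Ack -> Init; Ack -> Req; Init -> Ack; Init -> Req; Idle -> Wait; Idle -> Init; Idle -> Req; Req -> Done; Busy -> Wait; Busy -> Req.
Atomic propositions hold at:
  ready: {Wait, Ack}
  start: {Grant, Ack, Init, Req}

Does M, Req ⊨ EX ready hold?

No

Sat(EX ready) = {s : some successor in {Wait, Ack}} = {Grant, Wait, Done, Ack, Init, Idle, Busy}
Req ∉ Sat(EX ready) = {Grant, Wait, Done, Ack, Init, Idle, Busy}, so the formula does not hold at Req.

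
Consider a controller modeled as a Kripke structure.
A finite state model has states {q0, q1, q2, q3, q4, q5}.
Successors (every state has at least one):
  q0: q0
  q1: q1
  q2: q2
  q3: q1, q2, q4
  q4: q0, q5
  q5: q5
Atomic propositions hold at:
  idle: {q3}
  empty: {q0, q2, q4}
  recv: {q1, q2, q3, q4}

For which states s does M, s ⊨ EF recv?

{q1, q2, q3, q4}

EF recv: least fixpoint, start Z0 = {q1, q2, q3, q4}, add states with some successor in Z. Already a fixed point.
Sat(EF recv) = {q1, q2, q3, q4}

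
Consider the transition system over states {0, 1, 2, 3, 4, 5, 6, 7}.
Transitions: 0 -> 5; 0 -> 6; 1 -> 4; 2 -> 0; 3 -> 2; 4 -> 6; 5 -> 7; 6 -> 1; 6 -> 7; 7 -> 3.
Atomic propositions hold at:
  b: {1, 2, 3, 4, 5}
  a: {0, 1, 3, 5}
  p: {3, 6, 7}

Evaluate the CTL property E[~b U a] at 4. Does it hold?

No

Sat(~b) = {0, 6, 7}
E[~b U a]: least fixpoint, start Z0 = Sat(a) = {0, 1, 3, 5}, add states in Sat(~b) with some successor in Z. Z1 = {0, 1, 3, 5, 6, 7}; fixed.
Sat(E[~b U a]) = {0, 1, 3, 5, 6, 7}
4 ∉ Sat(E[~b U a]) = {0, 1, 3, 5, 6, 7}, so the formula does not hold at 4.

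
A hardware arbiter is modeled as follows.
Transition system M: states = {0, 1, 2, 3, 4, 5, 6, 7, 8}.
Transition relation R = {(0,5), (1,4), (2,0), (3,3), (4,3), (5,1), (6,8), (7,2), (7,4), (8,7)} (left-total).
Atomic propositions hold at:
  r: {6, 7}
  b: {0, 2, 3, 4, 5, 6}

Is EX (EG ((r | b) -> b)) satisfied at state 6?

Sat(r | b) = {0, 2, 3, 4, 5, 6, 7}
Sat((r | b) -> b) = {0, 1, 2, 3, 4, 5, 6, 8}
EG ((r | b) -> b): greatest fixpoint, start Z0 = {0, 1, 2, 3, 4, 5, 6, 8}, keep only states in Sat with some successor in Z. Z1 = {0, 1, 2, 3, 4, 5, 6}; Z2 = {0, 1, 2, 3, 4, 5}; fixed.
Sat(EG ((r | b) -> b)) = {0, 1, 2, 3, 4, 5}
Sat(EX (EG ((r | b) -> b))) = {s : some successor in {0, 1, 2, 3, 4, 5}} = {0, 1, 2, 3, 4, 5, 7}
6 ∉ Sat(EX (EG ((r | b) -> b))) = {0, 1, 2, 3, 4, 5, 7}, so the formula does not hold at 6.

No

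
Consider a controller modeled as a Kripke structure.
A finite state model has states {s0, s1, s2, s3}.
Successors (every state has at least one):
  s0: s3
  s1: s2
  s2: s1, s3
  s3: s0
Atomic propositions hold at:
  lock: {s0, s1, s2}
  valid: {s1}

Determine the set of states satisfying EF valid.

EF valid: least fixpoint, start Z0 = {s1}, add states with some successor in Z. Z1 = {s1, s2}; fixed.
Sat(EF valid) = {s1, s2}

{s1, s2}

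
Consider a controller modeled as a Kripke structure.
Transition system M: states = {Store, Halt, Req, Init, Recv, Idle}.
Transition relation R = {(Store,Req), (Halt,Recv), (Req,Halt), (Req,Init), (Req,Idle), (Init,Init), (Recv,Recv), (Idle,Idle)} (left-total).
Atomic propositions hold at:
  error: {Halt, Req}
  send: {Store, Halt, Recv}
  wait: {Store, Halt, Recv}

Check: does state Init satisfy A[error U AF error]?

No

AF error: least fixpoint, start Z0 = {Halt, Req}, add states with every successor in Z. Z1 = {Store, Halt, Req}; fixed.
Sat(AF error) = {Store, Halt, Req}
A[error U AF error]: least fixpoint, start Z0 = Sat(AF error) = {Store, Halt, Req}, add states in Sat(error) with every successor in Z. Already a fixed point.
Sat(A[error U AF error]) = {Store, Halt, Req}
Init ∉ Sat(A[error U AF error]) = {Store, Halt, Req}, so the formula does not hold at Init.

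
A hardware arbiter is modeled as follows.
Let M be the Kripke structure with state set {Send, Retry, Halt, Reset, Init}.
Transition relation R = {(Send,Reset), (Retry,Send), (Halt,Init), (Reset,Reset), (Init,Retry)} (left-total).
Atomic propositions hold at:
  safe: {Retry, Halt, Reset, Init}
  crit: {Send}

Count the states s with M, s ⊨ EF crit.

EF crit: least fixpoint, start Z0 = {Send}, add states with some successor in Z. Z1 = {Send, Retry}; Z2 = {Send, Retry, Init}; Z3 = {Send, Retry, Halt, Init}; fixed.
Sat(EF crit) = {Send, Retry, Halt, Init}
|Sat(EF crit)| = |{Send, Retry, Halt, Init}| = 4.

4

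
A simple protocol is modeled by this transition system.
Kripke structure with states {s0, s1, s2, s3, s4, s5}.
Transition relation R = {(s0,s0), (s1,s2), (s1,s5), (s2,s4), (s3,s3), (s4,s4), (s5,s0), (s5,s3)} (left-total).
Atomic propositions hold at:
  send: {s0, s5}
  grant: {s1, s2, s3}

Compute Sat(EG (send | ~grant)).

Sat(~grant) = {s0, s4, s5}
Sat(send | ~grant) = {s0, s4, s5}
EG (send | ~grant): greatest fixpoint, start Z0 = {s0, s4, s5}, keep only states in Sat with some successor in Z. Already a fixed point.
Sat(EG (send | ~grant)) = {s0, s4, s5}

{s0, s4, s5}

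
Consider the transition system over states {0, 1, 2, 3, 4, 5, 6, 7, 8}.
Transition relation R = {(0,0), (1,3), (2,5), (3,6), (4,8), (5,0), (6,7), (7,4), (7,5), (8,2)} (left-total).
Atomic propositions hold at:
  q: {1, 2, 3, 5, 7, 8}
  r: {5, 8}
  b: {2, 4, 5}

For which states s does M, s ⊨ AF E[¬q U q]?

Sat(¬q) = {0, 4, 6}
E[¬q U q]: least fixpoint, start Z0 = Sat(q) = {1, 2, 3, 5, 7, 8}, add states in Sat(¬q) with some successor in Z. Z1 = {1, 2, 3, 4, 5, 6, 7, 8}; fixed.
Sat(E[¬q U q]) = {1, 2, 3, 4, 5, 6, 7, 8}
AF E[¬q U q]: least fixpoint, start Z0 = {1, 2, 3, 4, 5, 6, 7, 8}, add states with every successor in Z. Already a fixed point.
Sat(AF E[¬q U q]) = {1, 2, 3, 4, 5, 6, 7, 8}

{1, 2, 3, 4, 5, 6, 7, 8}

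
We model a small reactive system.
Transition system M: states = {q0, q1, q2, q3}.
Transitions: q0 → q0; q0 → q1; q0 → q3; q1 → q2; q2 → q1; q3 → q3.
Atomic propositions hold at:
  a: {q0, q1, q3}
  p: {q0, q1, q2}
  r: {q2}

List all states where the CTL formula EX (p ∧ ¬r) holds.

Sat(¬r) = {q0, q1, q3}
Sat(p ∧ ¬r) = {q0, q1}
Sat(EX (p ∧ ¬r)) = {s : some successor in {q0, q1}} = {q0, q2}

{q0, q2}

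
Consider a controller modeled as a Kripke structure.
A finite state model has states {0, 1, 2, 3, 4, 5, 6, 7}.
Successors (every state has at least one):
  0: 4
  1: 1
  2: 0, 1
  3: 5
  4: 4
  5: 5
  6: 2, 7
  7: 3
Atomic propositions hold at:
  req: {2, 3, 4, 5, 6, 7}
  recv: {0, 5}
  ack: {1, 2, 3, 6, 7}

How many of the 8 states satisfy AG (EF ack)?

EF ack: least fixpoint, start Z0 = {1, 2, 3, 6, 7}, add states with some successor in Z. Already a fixed point.
Sat(EF ack) = {1, 2, 3, 6, 7}
AG (EF ack): greatest fixpoint, start Z0 = {1, 2, 3, 6, 7}, keep only states in Sat with every successor in Z. Z1 = {1, 6, 7}; Z2 = {1}; fixed.
Sat(AG (EF ack)) = {1}
|Sat(AG (EF ack))| = |{1}| = 1.

1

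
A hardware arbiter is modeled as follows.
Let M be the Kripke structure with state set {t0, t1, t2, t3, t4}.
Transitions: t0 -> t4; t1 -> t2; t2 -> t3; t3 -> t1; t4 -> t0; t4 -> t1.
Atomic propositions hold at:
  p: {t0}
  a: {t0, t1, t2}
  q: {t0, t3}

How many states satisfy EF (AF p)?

AF p: least fixpoint, start Z0 = {t0}, add states with every successor in Z. Already a fixed point.
Sat(AF p) = {t0}
EF (AF p): least fixpoint, start Z0 = {t0}, add states with some successor in Z. Z1 = {t0, t4}; fixed.
Sat(EF (AF p)) = {t0, t4}
|Sat(EF (AF p))| = |{t0, t4}| = 2.

2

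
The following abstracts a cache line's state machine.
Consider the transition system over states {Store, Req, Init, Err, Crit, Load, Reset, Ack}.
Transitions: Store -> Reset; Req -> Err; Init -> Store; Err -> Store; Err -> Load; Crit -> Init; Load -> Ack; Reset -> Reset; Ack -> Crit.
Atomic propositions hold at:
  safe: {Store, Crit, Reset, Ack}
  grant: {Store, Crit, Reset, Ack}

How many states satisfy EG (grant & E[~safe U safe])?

2

Sat(~safe) = {Req, Init, Err, Load}
E[~safe U safe]: least fixpoint, start Z0 = Sat(safe) = {Store, Crit, Reset, Ack}, add states in Sat(~safe) with some successor in Z. Z1 = {Store, Init, Err, Crit, Load, Reset, Ack}; Z2 = {Store, Req, Init, Err, Crit, Load, Reset, Ack}; fixed.
Sat(E[~safe U safe]) = {Store, Req, Init, Err, Crit, Load, Reset, Ack}
Sat(grant & E[~safe U safe]) = {Store, Crit, Reset, Ack}
EG (grant & E[~safe U safe]): greatest fixpoint, start Z0 = {Store, Crit, Reset, Ack}, keep only states in Sat with some successor in Z. Z1 = {Store, Reset, Ack}; Z2 = {Store, Reset}; fixed.
Sat(EG (grant & E[~safe U safe])) = {Store, Reset}
|Sat(EG (grant & E[~safe U safe]))| = |{Store, Reset}| = 2.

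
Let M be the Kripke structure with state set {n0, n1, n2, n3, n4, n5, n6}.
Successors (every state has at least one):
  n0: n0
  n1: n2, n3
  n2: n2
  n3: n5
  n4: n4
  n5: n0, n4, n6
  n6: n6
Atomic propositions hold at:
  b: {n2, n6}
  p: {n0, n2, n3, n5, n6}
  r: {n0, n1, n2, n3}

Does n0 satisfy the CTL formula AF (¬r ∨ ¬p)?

Sat(¬r) = {n4, n5, n6}
Sat(¬p) = {n1, n4}
Sat(¬r ∨ ¬p) = {n1, n4, n5, n6}
AF (¬r ∨ ¬p): least fixpoint, start Z0 = {n1, n4, n5, n6}, add states with every successor in Z. Z1 = {n1, n3, n4, n5, n6}; fixed.
Sat(AF (¬r ∨ ¬p)) = {n1, n3, n4, n5, n6}
n0 ∉ Sat(AF (¬r ∨ ¬p)) = {n1, n3, n4, n5, n6}, so the formula does not hold at n0.

No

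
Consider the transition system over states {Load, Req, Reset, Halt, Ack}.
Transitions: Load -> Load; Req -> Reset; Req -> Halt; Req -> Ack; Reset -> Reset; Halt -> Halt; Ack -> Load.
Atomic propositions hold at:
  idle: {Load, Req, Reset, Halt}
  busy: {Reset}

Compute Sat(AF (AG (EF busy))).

{Reset}

EF busy: least fixpoint, start Z0 = {Reset}, add states with some successor in Z. Z1 = {Req, Reset}; fixed.
Sat(EF busy) = {Req, Reset}
AG (EF busy): greatest fixpoint, start Z0 = {Req, Reset}, keep only states in Sat with every successor in Z. Z1 = {Reset}; fixed.
Sat(AG (EF busy)) = {Reset}
AF (AG (EF busy)): least fixpoint, start Z0 = {Reset}, add states with every successor in Z. Already a fixed point.
Sat(AF (AG (EF busy))) = {Reset}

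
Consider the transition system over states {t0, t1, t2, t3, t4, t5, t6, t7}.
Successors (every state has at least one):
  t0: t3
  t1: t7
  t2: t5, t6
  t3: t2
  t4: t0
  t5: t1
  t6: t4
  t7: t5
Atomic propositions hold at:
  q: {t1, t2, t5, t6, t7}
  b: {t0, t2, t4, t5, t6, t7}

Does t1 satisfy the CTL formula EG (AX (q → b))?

Sat(q → b) = {t0, t2, t3, t4, t5, t6, t7}
Sat(AX (q → b)) = {s : every successor in {t0, t2, t3, t4, t5, t6, t7}} = {t0, t1, t2, t3, t4, t6, t7}
EG (AX (q → b)): greatest fixpoint, start Z0 = {t0, t1, t2, t3, t4, t6, t7}, keep only states in Sat with some successor in Z. Z1 = {t0, t1, t2, t3, t4, t6}; Z2 = {t0, t2, t3, t4, t6}; fixed.
Sat(EG (AX (q → b))) = {t0, t2, t3, t4, t6}
t1 ∉ Sat(EG (AX (q → b))) = {t0, t2, t3, t4, t6}, so the formula does not hold at t1.

No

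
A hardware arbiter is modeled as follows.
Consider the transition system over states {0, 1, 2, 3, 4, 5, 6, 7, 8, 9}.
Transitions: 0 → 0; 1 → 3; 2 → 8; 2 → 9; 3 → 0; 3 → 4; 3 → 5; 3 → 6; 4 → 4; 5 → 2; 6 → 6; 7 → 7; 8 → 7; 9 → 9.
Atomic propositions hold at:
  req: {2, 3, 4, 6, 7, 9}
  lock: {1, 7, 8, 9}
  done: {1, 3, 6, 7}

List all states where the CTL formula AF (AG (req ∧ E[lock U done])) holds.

E[lock U done]: least fixpoint, start Z0 = Sat(done) = {1, 3, 6, 7}, add states in Sat(lock) with some successor in Z. Z1 = {1, 3, 6, 7, 8}; fixed.
Sat(E[lock U done]) = {1, 3, 6, 7, 8}
Sat(req ∧ E[lock U done]) = {3, 6, 7}
AG (req ∧ E[lock U done]): greatest fixpoint, start Z0 = {3, 6, 7}, keep only states in Sat with every successor in Z. Z1 = {6, 7}; fixed.
Sat(AG (req ∧ E[lock U done])) = {6, 7}
AF (AG (req ∧ E[lock U done])): least fixpoint, start Z0 = {6, 7}, add states with every successor in Z. Z1 = {6, 7, 8}; fixed.
Sat(AF (AG (req ∧ E[lock U done]))) = {6, 7, 8}

{6, 7, 8}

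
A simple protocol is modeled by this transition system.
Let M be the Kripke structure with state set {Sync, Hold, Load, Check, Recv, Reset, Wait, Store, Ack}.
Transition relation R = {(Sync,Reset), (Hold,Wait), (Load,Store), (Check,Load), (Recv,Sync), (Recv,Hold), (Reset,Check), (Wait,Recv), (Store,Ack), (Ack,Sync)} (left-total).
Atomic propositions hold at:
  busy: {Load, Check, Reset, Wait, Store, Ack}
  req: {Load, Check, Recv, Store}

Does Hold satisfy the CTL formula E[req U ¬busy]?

Yes

Sat(¬busy) = {Sync, Hold, Recv}
E[req U ¬busy]: least fixpoint, start Z0 = Sat(¬busy) = {Sync, Hold, Recv}, add states in Sat(req) with some successor in Z. Already a fixed point.
Sat(E[req U ¬busy]) = {Sync, Hold, Recv}
Hold ∈ Sat(E[req U ¬busy]) = {Sync, Hold, Recv}, so the formula holds at Hold.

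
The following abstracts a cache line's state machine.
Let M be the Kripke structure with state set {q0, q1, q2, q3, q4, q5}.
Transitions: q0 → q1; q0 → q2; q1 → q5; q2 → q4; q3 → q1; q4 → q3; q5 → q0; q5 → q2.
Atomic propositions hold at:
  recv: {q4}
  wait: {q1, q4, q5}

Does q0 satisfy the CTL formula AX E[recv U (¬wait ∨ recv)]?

No

Sat(¬wait) = {q0, q2, q3}
Sat(¬wait ∨ recv) = {q0, q2, q3, q4}
E[recv U (¬wait ∨ recv)]: least fixpoint, start Z0 = Sat((¬wait ∨ recv)) = {q0, q2, q3, q4}, add states in Sat(recv) with some successor in Z. Already a fixed point.
Sat(E[recv U (¬wait ∨ recv)]) = {q0, q2, q3, q4}
Sat(AX E[recv U (¬wait ∨ recv)]) = {s : every successor in {q0, q2, q3, q4}} = {q2, q4, q5}
q0 ∉ Sat(AX E[recv U (¬wait ∨ recv)]) = {q2, q4, q5}, so the formula does not hold at q0.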